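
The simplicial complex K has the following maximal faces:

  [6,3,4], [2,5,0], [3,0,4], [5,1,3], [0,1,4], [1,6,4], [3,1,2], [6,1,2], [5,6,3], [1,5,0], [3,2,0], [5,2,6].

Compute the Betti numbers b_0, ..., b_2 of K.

b_0 = 1, b_1 = 0, b_2 = 0.

Fix the vertex order 0 < 1 < 2 < 3 < 4 < 5 < 6 and write every simplex with vertices in increasing order. Then dim K = 2 and the simplices of K are:

  0-simplices (7): [0], [1], [2], [3], [4], [5], [6]
  1-simplices (18): [0,1], [0,2], [0,3], [0,4], [0,5], [1,2], [1,3], [1,4], [1,5], [1,6], [2,3], [2,5], [2,6], [3,4], [3,5], [3,6], [4,6], [5,6]
  2-simplices (12): [0,1,4], [0,1,5], [0,2,3], [0,2,5], [0,3,4], [1,2,3], [1,2,6], [1,3,5], [1,4,6], [2,5,6], [3,4,6], [3,5,6]

Hence C_0 ≅ Z^7, C_1 ≅ Z^18, C_2 ≅ Z^12.

Boundary ∂_1: C_1 → C_0 maps an edge to its endpoints' difference, ∂[p,q] = q − p. For instance
  ∂[1,6] = [6] − [1].
The 7×18 boundary matrix has rank 6 and Smith normal form diag(1,1,1,1,1,1).

∂_2: C_2 → C_1 acts by ∂[p,q,r] = [q,r] − [p,r] + [p,q]. For instance
  ∂[1,4,6] = [4,6] − [1,6] + [1,4],
  ∂[1,2,3] = [2,3] − [1,3] + [1,2].
This gives a 18×12 integer matrix of rank 12; reducing to Smith normal form yields diagonal entries (1,1,1,1,1,1,1,1,1,1,1,2).

From H_k ≅ ker(∂_k) / im(∂_{k+1}) we obtain:

  H_0: rank C_0 − rank ∂_1 = 7 − 6 = 1, and the invariant factors of ∂_1 are all 1, so H_0 = Z.
  H_1: rank ker ∂_1 − rank ∂_2 = (18 − 6) − 12 = 0, and ∂_2 has invariant factor 2 > 1, so H_1 = Z/2.
  H_2: rank ker ∂_2 − rank ∂_3 = (12 − 12) − 0 = 0, and there is no ∂_3, so H_2 = 0.

As a check, the Euler characteristic is 7 − 18 + 12 = 1, which agrees with 1 − 0 + 0 = 1.

Hence the Betti numbers are b_0 = 1, b_1 = 0, b_2 = 0.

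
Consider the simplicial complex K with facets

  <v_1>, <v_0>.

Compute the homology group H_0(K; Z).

H_0 = Z^2.

Take the total order v_0 < v_1 on the vertex set. Then K (dimension 0) consists of the simplices:

  0-simplices (2): [v_0], [v_1]

so the chain groups are C_0 ≅ Z^2.

Reading off H_k = ker ∂_k / im ∂_{k+1}:

  H_0: rank C_0 − rank ∂_1 = 2 − 0 = 2, and there is no ∂_1, so H_0 = Z^2.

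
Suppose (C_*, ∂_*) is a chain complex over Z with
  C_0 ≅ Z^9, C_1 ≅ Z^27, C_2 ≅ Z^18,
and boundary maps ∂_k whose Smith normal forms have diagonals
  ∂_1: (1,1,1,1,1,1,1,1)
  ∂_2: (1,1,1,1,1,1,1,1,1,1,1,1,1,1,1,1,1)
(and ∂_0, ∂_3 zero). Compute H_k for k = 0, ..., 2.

H_0: b_0 = 9 − 0 − 8 = 1; torsion from ∂_1 factors > 1: none. So H_0 = Z.
H_1: b_1 = 27 − 8 − 17 = 2; torsion from ∂_2 factors > 1: none. So H_1 = Z^2.
H_2: b_2 = 18 − 17 − 0 = 1; torsion from ∂_3 factors > 1: none. So H_2 = Z.

H_0 = Z,  H_1 = Z^2,  H_2 = Z.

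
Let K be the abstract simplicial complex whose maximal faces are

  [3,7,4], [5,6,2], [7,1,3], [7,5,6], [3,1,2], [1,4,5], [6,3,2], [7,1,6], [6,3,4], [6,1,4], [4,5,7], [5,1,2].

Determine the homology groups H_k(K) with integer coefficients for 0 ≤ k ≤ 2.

H_0 = Z,  H_1 = Z/2Z,  H_2 = 0.

We work with the vertex ordering 1 < 2 < 3 < 4 < 5 < 6 < 7. The simplices of K, each written with vertices in increasing order, are:

  0-simplices (7): [1], [2], [3], [4], [5], [6], [7]
  1-simplices (18): [1,2], [1,3], [1,4], [1,5], [1,6], [1,7], [2,3], [2,5], [2,6], [3,4], [3,6], [3,7], [4,5], [4,6], [4,7], [5,6], [5,7], [6,7]
  2-simplices (12): [1,2,3], [1,2,5], [1,3,7], [1,4,5], [1,4,6], [1,6,7], [2,3,6], [2,5,6], [3,4,6], [3,4,7], [4,5,7], [5,6,7]

giving chain groups C_0 ≅ Z^7, C_1 ≅ Z^18, C_2 ≅ Z^12.

The boundary map ∂_1: C_1 → C_0 sends each edge [p,q] (with p < q) to q − p.
This gives a 7×18 integer matrix of rank 6; reducing to Smith normal form yields diagonal entries (1,1,1,1,1,1).

∂_2: C_2 → C_1 maps a triangle to the signed sum of its edges. For instance
  ∂[5,6,7] = [6,7] − [5,7] + [5,6],
  ∂[1,2,3] = [2,3] − [1,3] + [1,2].
The 18×12 boundary matrix has rank 12 and Smith normal form diag(1,1,1,1,1,1,1,1,1,1,1,2).

Reading off H_k = ker ∂_k / im ∂_{k+1}:

  H_0: rank C_0 − rank ∂_1 = 7 − 6 = 1, and the invariant factors of ∂_1 are all 1, so H_0 ≅ Z.
  H_1: rank ker ∂_1 − rank ∂_2 = (18 − 6) − 12 = 0, and ∂_2 has invariant factor 2 > 1, so H_1 ≅ Z/2Z.
  H_2: rank ker ∂_2 − rank ∂_3 = (12 − 12) − 0 = 0, and there is no ∂_3, so H_2 ≅ 0.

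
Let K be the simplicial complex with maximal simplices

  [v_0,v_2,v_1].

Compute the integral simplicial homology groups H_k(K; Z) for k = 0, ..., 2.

H_0 = Z,  H_1 = 0,  H_2 = 0.

Fix the vertex order v_0 < v_1 < v_2 and write every simplex with vertices in increasing order. Then dim K = 2 and the simplices of K are:

  0-simplices (3): [v_0], [v_1], [v_2]
  1-simplices (3): [v_0,v_1], [v_0,v_2], [v_1,v_2]
  2-simplices (1): [v_0,v_1,v_2]

giving chain groups C_0 ≅ Z^3, C_1 ≅ Z^3, C_2 ≅ Z^1.

The boundary map ∂_1: C_1 → C_0 maps an edge to its endpoints' difference, ∂[p,q] = q − p. For instance
  ∂[v_1,v_2] = [v_2] − [v_1].
The resulting 3×3 matrix has rank 2, and its Smith normal form has invariant factors (1,1).

Boundary ∂_2: C_2 → C_1 maps a triangle to the signed sum of its edges. For instance
  ∂[v_0,v_1,v_2] = [v_1,v_2] − [v_0,v_2] + [v_0,v_1].
The 3×1 boundary matrix has rank 1 and Smith normal form diag(1).

Now H_k = ker ∂_k / im ∂_{k+1}, so:

  H_0: rank C_0 − rank ∂_1 = 3 − 2 = 1, and the invariant factors of ∂_1 are all 1, so H_0 = Z.
  H_1: rank ker ∂_1 − rank ∂_2 = (3 − 2) − 1 = 0, and the invariant factors of ∂_2 are all 1, so H_1 = 0.
  H_2: rank ker ∂_2 − rank ∂_3 = (1 − 1) − 0 = 0, and there is no ∂_3, so H_2 = 0.

As a check, the Euler characteristic is 3 − 3 + 1 = 1, which agrees with 1 − 0 + 0 = 1.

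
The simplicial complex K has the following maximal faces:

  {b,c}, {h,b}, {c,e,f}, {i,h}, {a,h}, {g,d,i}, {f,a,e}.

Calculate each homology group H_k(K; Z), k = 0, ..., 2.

H_0 ≅ Z,  H_1 ≅ Z,  H_2 = 0.

We work with the vertex ordering a < b < c < d < e < f < g < h < i. The simplices of K, each written with vertices in increasing order, are:

  0-simplices (9): a, b, c, d, e, f, g, h, i
  1-simplices (12): ae, af, ah, bc, bh, ce, cf, dg, di, ef, gi, hi
  2-simplices (3): aef, cef, dgi

giving chain groups C_0 ≅ Z^9, C_1 ≅ Z^12, C_2 ≅ Z^3.

The boundary map ∂_1: C_1 → C_0 sends each edge [p,q] (with p < q) to q − p.
This gives a 9×12 integer matrix of rank 8; reducing to Smith normal form yields diagonal entries (1,1,1,1,1,1,1,1).

∂_2: C_2 → C_1 maps a triangle to the signed sum of its edges. For instance
  ∂dgi = gi − di + dg,
  ∂cef = ef − cf + ce.
As a 12×3 matrix over Z this has rank 3, with invariant factors (1,1,1).

Computing H_k = (kernel of ∂_k) / (image of ∂_{k+1}):

  H_0: rank C_0 − rank ∂_1 = 9 − 8 = 1, and the invariant factors of ∂_1 are all 1, so H_0 = Z.
  H_1: rank ker ∂_1 − rank ∂_2 = (12 − 8) − 3 = 1, and the invariant factors of ∂_2 are all 1, so H_1 = Z.
  H_2: rank ker ∂_2 − rank ∂_3 = (3 − 3) − 0 = 0, and there is no ∂_3, so H_2 = 0.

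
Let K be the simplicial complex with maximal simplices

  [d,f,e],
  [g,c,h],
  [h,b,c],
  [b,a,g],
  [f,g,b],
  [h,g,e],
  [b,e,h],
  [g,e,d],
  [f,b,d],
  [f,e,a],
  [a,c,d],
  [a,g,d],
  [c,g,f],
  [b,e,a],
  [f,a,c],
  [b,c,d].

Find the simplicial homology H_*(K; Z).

H_0 = Z,  H_1 = Z^2,  H_2 = Z.

Take the total order a < b < c < d < e < f < g < h on the vertex set. Then K (dimension 2) consists of the simplices:

  0-simplices (8): a, b, c, d, e, f, g, h
  1-simplices (24): ab, ac, ad, ae, af, ag, bc, bd, be, bf, bg, bh, cd, cf, cg, ch, de, df, dg, ef, eg, eh, fg, gh
  2-simplices (16): abe, abg, acd, acf, adg, aef, bcd, bch, bdf, beh, bfg, cfg, cgh, def, deg, egh

so the chain groups are C_0 ≅ Z^8, C_1 ≅ Z^24, C_2 ≅ Z^16.

∂_1: C_1 → C_0 maps an edge to its endpoints' difference, ∂[p,q] = q − p. For instance
  ∂df = f − d.
This gives a 8×24 integer matrix of rank 7; reducing to Smith normal form yields diagonal entries (1,1,1,1,1,1,1).

∂_2: C_2 → C_1 sends each 2-simplex [p,q,r] to [q,r] − [p,r] + [p,q]. For instance
  ∂bcd = cd − bd + bc,
  ∂acf = cf − af + ac.
This gives a 24×16 integer matrix of rank 15; reducing to Smith normal form yields diagonal entries (1,1,1,1,1,1,1,1,1,1,1,1,1,1,1).

Computing H_k = (kernel of ∂_k) / (image of ∂_{k+1}):

  H_0: rank C_0 − rank ∂_1 = 8 − 7 = 1, and the invariant factors of ∂_1 are all 1, so H_0 = Z.
  H_1: rank ker ∂_1 − rank ∂_2 = (24 − 7) − 15 = 2, and the invariant factors of ∂_2 are all 1, so H_1 = Z^2.
  H_2: rank ker ∂_2 − rank ∂_3 = (16 − 15) − 0 = 1, and there is no ∂_3, so H_2 = Z.

As a check, the Euler characteristic is 8 − 24 + 16 = 0, which agrees with 1 − 2 + 1 = 0.
(K is a triangulation of the torus T^2.)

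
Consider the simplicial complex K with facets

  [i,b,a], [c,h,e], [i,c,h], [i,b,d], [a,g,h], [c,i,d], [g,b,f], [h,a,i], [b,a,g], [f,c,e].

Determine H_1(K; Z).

H_1 = Z.

K has 9 vertices, 19 edges, 10 triangles.
rank ∂_1 = 8, rank ∂_2 = 10 ⇒ b_1 = 19 − 8 − 10 = 1; all invariant factors of ∂_2 are 1 so no torsion. So H_1 ≅ Z.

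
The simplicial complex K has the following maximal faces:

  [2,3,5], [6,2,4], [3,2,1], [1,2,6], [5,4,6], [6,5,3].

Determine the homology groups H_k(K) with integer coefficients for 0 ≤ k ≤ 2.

H_0 ≅ Z,  H_1 ≅ Z,  H_2 = 0.

Take the total order 1 < 2 < 3 < 4 < 5 < 6 on the vertex set. Then K (dimension 2) consists of the simplices:

  0-simplices (6): [1], [2], [3], [4], [5], [6]
  1-simplices (12): [1,2], [1,3], [1,6], [2,3], [2,4], [2,5], [2,6], [3,5], [3,6], [4,5], [4,6], [5,6]
  2-simplices (6): [1,2,3], [1,2,6], [2,3,5], [2,4,6], [3,5,6], [4,5,6]

Hence C_0 ≅ Z^6, C_1 ≅ Z^12, C_2 ≅ Z^6.

Boundary ∂_1: C_1 → C_0 is given by ∂[p,q] = [q] − [p]. For instance
  ∂[5,6] = [6] − [5].
The 6×12 boundary matrix has rank 5 and Smith normal form diag(1,1,1,1,1).

∂_2: C_2 → C_1 maps a triangle to the signed sum of its edges. For instance
  ∂[4,5,6] = [5,6] − [4,6] + [4,5],
  ∂[1,2,6] = [2,6] − [1,6] + [1,2].
The resulting 12×6 matrix has rank 6, and its Smith normal form has invariant factors (1,1,1,1,1,1).

Computing H_k = (kernel of ∂_k) / (image of ∂_{k+1}):

  H_0: rank C_0 − rank ∂_1 = 6 − 5 = 1, and the invariant factors of ∂_1 are all 1, so H_0 = Z.
  H_1: rank ker ∂_1 − rank ∂_2 = (12 − 5) − 6 = 1, and the invariant factors of ∂_2 are all 1, so H_1 = Z.
  H_2: rank ker ∂_2 − rank ∂_3 = (6 − 6) − 0 = 0, and there is no ∂_3, so H_2 = 0.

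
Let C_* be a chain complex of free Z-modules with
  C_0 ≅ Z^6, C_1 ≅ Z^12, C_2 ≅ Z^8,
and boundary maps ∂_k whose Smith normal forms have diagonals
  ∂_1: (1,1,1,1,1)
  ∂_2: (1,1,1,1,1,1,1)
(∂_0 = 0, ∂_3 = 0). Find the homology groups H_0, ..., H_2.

H_0 = Z,  H_1 = 0,  H_2 = Z.

H_0: b_0 = 6 − 0 − 5 = 1; torsion from ∂_1 factors > 1: none. So H_0 = Z.
H_1: b_1 = 12 − 5 − 7 = 0; torsion from ∂_2 factors > 1: none. So H_1 = 0.
H_2: b_2 = 8 − 7 − 0 = 1; torsion from ∂_3 factors > 1: none. So H_2 = Z.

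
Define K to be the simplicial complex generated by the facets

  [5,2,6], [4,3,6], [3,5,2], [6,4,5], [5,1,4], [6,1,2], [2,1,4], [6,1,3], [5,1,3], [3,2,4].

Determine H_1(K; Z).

Fix the vertex order 1 < 2 < 3 < 4 < 5 < 6 and write every simplex with vertices in increasing order. Then dim K = 2 and the simplices of K are:

  0-simplices (6): [1], [2], [3], [4], [5], [6]
  1-simplices (15): [1,2], [1,3], [1,4], [1,5], [1,6], [2,3], [2,4], [2,5], [2,6], [3,4], [3,5], [3,6], [4,5], [4,6], [5,6]
  2-simplices (10): [1,2,4], [1,2,6], [1,3,5], [1,3,6], [1,4,5], [2,3,4], [2,3,5], [2,5,6], [3,4,6], [4,5,6]

giving chain groups C_0 ≅ Z^6, C_1 ≅ Z^15, C_2 ≅ Z^10.

∂_1: C_1 → C_0 sends each edge [p,q] (with p < q) to q − p.
This gives a 6×15 integer matrix of rank 5; reducing to Smith normal form yields diagonal entries (1,1,1,1,1).

∂_2: C_2 → C_1 acts by ∂[p,q,r] = [q,r] − [p,r] + [p,q]. For instance
  ∂[1,2,6] = [2,6] − [1,6] + [1,2],
  ∂[2,3,5] = [3,5] − [2,5] + [2,3].
The resulting 15×10 matrix has rank 10, and its Smith normal form has invariant factors (1,1,1,1,1,1,1,1,1,2).

From H_k ≅ ker(∂_k) / im(∂_{k+1}) we obtain:

  H_1: rank ker ∂_1 − rank ∂_2 = (15 − 5) − 10 = 0, and ∂_2 has invariant factor 2 > 1, so H_1 ≅ Z/2.

(K is a triangulation of the real projective plane RP^2.)

H_1 = Z/2.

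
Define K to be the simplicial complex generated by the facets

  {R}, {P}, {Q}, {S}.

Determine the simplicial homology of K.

H_0 = Z^4.

Fix the vertex order P < Q < R < S and write every simplex with vertices in increasing order. Then dim K = 0 and the simplices of K are:

  0-simplices (4): P, Q, R, S

so the chain groups are C_0 ≅ Z^4.

Computing H_k = (kernel of ∂_k) / (image of ∂_{k+1}):

  H_0: rank C_0 − rank ∂_1 = 4 − 0 = 4, and there is no ∂_1, so H_0 = Z^4.

(K is a triangulation of a set of 4 points.)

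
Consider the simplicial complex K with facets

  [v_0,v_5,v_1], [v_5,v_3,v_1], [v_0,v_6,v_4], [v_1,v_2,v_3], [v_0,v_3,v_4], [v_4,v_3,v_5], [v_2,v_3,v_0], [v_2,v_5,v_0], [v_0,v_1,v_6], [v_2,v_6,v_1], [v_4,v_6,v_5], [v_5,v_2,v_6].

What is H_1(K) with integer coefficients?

H_1 ≅ Z_2.

Order the vertices as v_0 < v_1 < v_2 < v_3 < v_4 < v_5 < v_6. Listing each simplex with vertices in this order, K has dimension 2 with simplices:

  0-simplices (7): [v_0], [v_1], [v_2], [v_3], [v_4], [v_5], [v_6]
  1-simplices (18): (18 of them)
  2-simplices (12): (12 of them)

Hence C_0 ≅ Z^7, C_1 ≅ Z^18, C_2 ≅ Z^12.

Boundary ∂_1: C_1 → C_0 is given by ∂[p,q] = [q] − [p].
The resulting 7×18 matrix has rank 6, and its Smith normal form has invariant factors (1,1,1,1,1,1).

The boundary map ∂_2: C_2 → C_1 acts by ∂[p,q,r] = [q,r] − [p,r] + [p,q]. For instance
  ∂[v_0,v_1,v_6] = [v_1,v_6] − [v_0,v_6] + [v_0,v_1],
  ∂[v_1,v_3,v_5] = [v_3,v_5] − [v_1,v_5] + [v_1,v_3].
The resulting 18×12 matrix has rank 12, and its Smith normal form has invariant factors (1,1,1,1,1,1,1,1,1,1,1,2).

From H_k ≅ ker(∂_k) / im(∂_{k+1}) we obtain:

  H_1: rank ker ∂_1 − rank ∂_2 = (18 − 6) − 12 = 0, and ∂_2 has invariant factor 2 > 1, so H_1 = Z_2.

(K is a triangulation of the real projective plane RP^2.)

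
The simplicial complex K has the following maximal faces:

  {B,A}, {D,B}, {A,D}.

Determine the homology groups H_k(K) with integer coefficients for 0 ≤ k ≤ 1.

Take the total order A < B < D on the vertex set. Then K (dimension 1) consists of the simplices:

  0-simplices (3): A, B, D
  1-simplices (3): AB, AD, BD

Hence C_0 ≅ Z^3, C_1 ≅ Z^3.

∂_1: C_1 → C_0 is given by ∂[p,q] = [q] − [p]. For instance
  ∂BD = D − B.
The resulting 3×3 matrix has rank 2, and its Smith normal form has invariant factors (1,1).

Computing H_k = (kernel of ∂_k) / (image of ∂_{k+1}):

  H_0: rank C_0 − rank ∂_1 = 3 − 2 = 1, and the invariant factors of ∂_1 are all 1, so H_0 ≅ Z.
  H_1: rank ker ∂_1 − rank ∂_2 = (3 − 2) − 0 = 1, and there is no ∂_2, so H_1 ≅ Z.

As a check, the Euler characteristic is 3 − 3 = 0, which agrees with 1 − 1 = 0.

H_0 ≅ Z,  H_1 ≅ Z.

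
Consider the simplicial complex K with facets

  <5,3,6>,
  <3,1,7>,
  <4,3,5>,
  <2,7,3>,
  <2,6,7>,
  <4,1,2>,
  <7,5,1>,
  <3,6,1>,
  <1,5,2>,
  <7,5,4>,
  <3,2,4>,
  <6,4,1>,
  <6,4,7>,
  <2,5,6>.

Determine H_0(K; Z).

H_0 ≅ Z.

We work with the vertex ordering 1 < 2 < 3 < 4 < 5 < 6 < 7. The simplices of K, each written with vertices in increasing order, are:

  0-simplices (7): [1], [2], [3], [4], [5], [6], [7]
  1-simplices (21): [1,2], [1,3], [1,4], [1,5], [1,6], [1,7], [2,3], [2,4], [2,5], [2,6], [2,7], [3,4], [3,5], [3,6], [3,7], [4,5], [4,6], [4,7], [5,6], [5,7], [6,7]
  2-simplices (14): [1,2,4], [1,2,5], [1,3,6], [1,3,7], [1,4,6], [1,5,7], [2,3,4], [2,3,7], [2,5,6], [2,6,7], [3,4,5], [3,5,6], [4,5,7], [4,6,7]

so the chain groups are C_0 ≅ Z^7, C_1 ≅ Z^21, C_2 ≅ Z^14.

The boundary map ∂_1: C_1 → C_0 maps an edge to its endpoints' difference, ∂[p,q] = q − p. For instance
  ∂[5,7] = [7] − [5].
The 7×21 boundary matrix has rank 6 and Smith normal form diag(1,1,1,1,1,1).

Boundary ∂_2: C_2 → C_1 sends each 2-simplex [p,q,r] to [q,r] − [p,r] + [p,q]. For instance
  ∂[4,6,7] = [6,7] − [4,7] + [4,6],
  ∂[2,6,7] = [6,7] − [2,7] + [2,6].
The 21×14 boundary matrix has rank 13 and Smith normal form diag(1,1,1,1,1,1,1,1,1,1,1,1,1).

Computing H_k = (kernel of ∂_k) / (image of ∂_{k+1}):

  H_0: rank C_0 − rank ∂_1 = 7 − 6 = 1, and the invariant factors of ∂_1 are all 1, so H_0 = Z.

(K is a triangulation of the torus T^2.)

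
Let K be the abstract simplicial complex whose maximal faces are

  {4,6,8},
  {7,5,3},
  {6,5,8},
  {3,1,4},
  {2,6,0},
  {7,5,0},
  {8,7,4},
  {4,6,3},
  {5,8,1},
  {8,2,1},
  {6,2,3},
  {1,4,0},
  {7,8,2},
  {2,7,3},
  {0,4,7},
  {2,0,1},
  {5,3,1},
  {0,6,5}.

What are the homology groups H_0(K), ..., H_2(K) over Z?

We work with the vertex ordering 0 < 1 < 2 < 3 < 4 < 5 < 6 < 7 < 8. The simplices of K, each written with vertices in increasing order, are:

  0-simplices (9): [0], [1], [2], [3], [4], [5], [6], [7], [8]
  1-simplices (27): (27 of them)
  2-simplices (18): [0,1,2], [0,1,4], [0,2,6], [0,4,7], [0,5,6], [0,5,7], [1,2,8], [1,3,4], [1,3,5], [1,5,8], [2,3,6], [2,3,7], [2,7,8], [3,4,6], [3,5,7], [4,6,8], [4,7,8], [5,6,8]

giving chain groups C_0 ≅ Z^9, C_1 ≅ Z^27, C_2 ≅ Z^18.

Boundary ∂_1: C_1 → C_0 sends each edge [p,q] (with p < q) to q − p.
As a 9×27 matrix over Z this has rank 8, with invariant factors (1,1,1,1,1,1,1,1).

The boundary map ∂_2: C_2 → C_1 maps a triangle to the signed sum of its edges. For instance
  ∂[1,5,8] = [5,8] − [1,8] + [1,5],
  ∂[0,5,7] = [5,7] − [0,7] + [0,5].
The 27×18 boundary matrix has rank 17 and Smith normal form diag(1,1,1,1,1,1,1,1,1,1,1,1,1,1,1,1,1).

From H_k ≅ ker(∂_k) / im(∂_{k+1}) we obtain:

  H_0: rank C_0 − rank ∂_1 = 9 − 8 = 1, and the invariant factors of ∂_1 are all 1, so H_0 ≅ Z.
  H_1: rank ker ∂_1 − rank ∂_2 = (27 − 8) − 17 = 2, and the invariant factors of ∂_2 are all 1, so H_1 ≅ Z^2.
  H_2: rank ker ∂_2 − rank ∂_3 = (18 − 17) − 0 = 1, and there is no ∂_3, so H_2 ≅ Z.

As a check, the Euler characteristic is 9 − 27 + 18 = 0, which agrees with 1 − 2 + 1 = 0.

H_0 = Z,  H_1 = Z^2,  H_2 = Z.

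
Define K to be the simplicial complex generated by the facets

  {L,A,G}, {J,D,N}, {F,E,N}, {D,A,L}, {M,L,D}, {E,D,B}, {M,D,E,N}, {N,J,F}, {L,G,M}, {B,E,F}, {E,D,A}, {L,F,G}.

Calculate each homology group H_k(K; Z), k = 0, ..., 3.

Order the vertices as A < B < D < E < F < G < J < L < M < N. Listing each simplex with vertices in this order, K has dimension 3 with simplices:

  0-simplices (10): A, B, D, E, F, G, J, L, M, N
  1-simplices (24): AD, AE, AG, AL, BD, BE, BF, DE, DJ, DL, DM, DN, EF, EM, EN, FG, FJ, FL, FN, GL, GM, JN, LM, MN
  2-simplices (15): ADE, ADL, AGL, BDE, BEF, DEM, DEN, DJN, DLM, DMN, EFN, EMN, FGL, FJN, GLM
  3-simplices (1): DEMN

so the chain groups are C_0 ≅ Z^10, C_1 ≅ Z^24, C_2 ≅ Z^15, C_3 ≅ Z^1.

∂_1: C_1 → C_0 is given by ∂[p,q] = [q] − [p].
As a 10×24 matrix over Z this has rank 9, with invariant factors (1,1,1,1,1,1,1,1,1).

∂_2: C_2 → C_1 acts by ∂[p,q,r] = [q,r] − [p,r] + [p,q]. For instance
  ∂DJN = JN − DN + DJ,
  ∂DMN = MN − DN + DM.
The resulting 24×15 matrix has rank 14, and its Smith normal form has invariant factors (1,1,1,1,1,1,1,1,1,1,1,1,1,1).

The boundary map ∂_3: C_3 → C_2 sends each 3-simplex σ to the alternating sum Σ_i (−1)^i (σ with its i-th vertex removed). For instance
  ∂DEMN = EMN − DMN + DEN − DEM.
The resulting 15×1 matrix has rank 1, and its Smith normal form has invariant factors (1).

Now H_k = ker ∂_k / im ∂_{k+1}, so:

  H_0: rank C_0 − rank ∂_1 = 10 − 9 = 1, and the invariant factors of ∂_1 are all 1, so H_0 = Z.
  H_1: rank ker ∂_1 − rank ∂_2 = (24 − 9) − 14 = 1, and the invariant factors of ∂_2 are all 1, so H_1 = Z.
  H_2: rank ker ∂_2 − rank ∂_3 = (15 − 14) − 1 = 0, and the invariant factors of ∂_3 are all 1, so H_2 = 0.
  H_3: rank ker ∂_3 − rank ∂_4 = (1 − 1) − 0 = 0, and there is no ∂_4, so H_3 = 0.

As a check, the Euler characteristic is 10 − 24 + 15 − 1 = 0, which agrees with 1 − 1 + 0 − 0 = 0.

H_0 = Z,  H_1 = Z,  H_2 = 0,  H_3 = 0.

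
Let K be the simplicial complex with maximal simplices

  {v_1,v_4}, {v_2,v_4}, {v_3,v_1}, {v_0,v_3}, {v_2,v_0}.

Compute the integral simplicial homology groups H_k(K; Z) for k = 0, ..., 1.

H_0 = Z,  H_1 = Z.

Take the total order v_0 < v_1 < v_2 < v_3 < v_4 on the vertex set. Then K (dimension 1) consists of the simplices:

  0-simplices (5): [v_0], [v_1], [v_2], [v_3], [v_4]
  1-simplices (5): [v_0,v_2], [v_0,v_3], [v_1,v_3], [v_1,v_4], [v_2,v_4]

so the chain groups are C_0 ≅ Z^5, C_1 ≅ Z^5.

The boundary map ∂_1: C_1 → C_0 maps an edge to its endpoints' difference, ∂[p,q] = q − p. For instance
  ∂[v_0,v_2] = [v_2] − [v_0].
The 5×5 boundary matrix has rank 4 and Smith normal form diag(1,1,1,1).

Computing H_k = (kernel of ∂_k) / (image of ∂_{k+1}):

  H_0: rank C_0 − rank ∂_1 = 5 − 4 = 1, and the invariant factors of ∂_1 are all 1, so H_0 ≅ Z.
  H_1: rank ker ∂_1 − rank ∂_2 = (5 − 4) − 0 = 1, and there is no ∂_2, so H_1 ≅ Z.

As a check, the Euler characteristic is 5 − 5 = 0, which agrees with 1 − 1 = 0.
(K is a triangulation of the circle S^1.)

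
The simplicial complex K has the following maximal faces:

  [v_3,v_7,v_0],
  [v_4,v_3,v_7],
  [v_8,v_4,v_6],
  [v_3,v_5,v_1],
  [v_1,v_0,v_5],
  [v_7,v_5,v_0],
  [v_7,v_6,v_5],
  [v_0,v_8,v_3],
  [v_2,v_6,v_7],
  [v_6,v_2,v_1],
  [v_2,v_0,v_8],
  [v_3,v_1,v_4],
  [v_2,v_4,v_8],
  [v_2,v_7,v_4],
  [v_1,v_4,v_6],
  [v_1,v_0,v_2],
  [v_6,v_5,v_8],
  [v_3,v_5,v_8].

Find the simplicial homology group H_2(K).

Fix the vertex order v_0 < v_1 < v_2 < v_3 < v_4 < v_5 < v_6 < v_7 < v_8 and write every simplex with vertices in increasing order. Then dim K = 2 and the simplices of K are:

  0-simplices (9): [v_0], [v_1], [v_2], [v_3], [v_4], [v_5], [v_6], [v_7], [v_8]
  1-simplices (27): (27 of them)
  2-simplices (18): (18 of them)

so the chain groups are C_0 ≅ Z^9, C_1 ≅ Z^27, C_2 ≅ Z^18.

∂_1: C_1 → C_0 is given by ∂[p,q] = [q] − [p].
The resulting 9×27 matrix has rank 8, and its Smith normal form has invariant factors (1,1,1,1,1,1,1,1).

Boundary ∂_2: C_2 → C_1 acts by ∂[p,q,r] = [q,r] − [p,r] + [p,q]. For instance
  ∂[v_0,v_5,v_7] = [v_5,v_7] − [v_0,v_7] + [v_0,v_5],
  ∂[v_0,v_1,v_2] = [v_1,v_2] − [v_0,v_2] + [v_0,v_1].
The 27×18 boundary matrix has rank 18 and Smith normal form diag(1,1,1,1,1,1,1,1,1,1,1,1,1,1,1,1,1,2).

Now H_k = ker ∂_k / im ∂_{k+1}, so:

  H_2: rank ker ∂_2 − rank ∂_3 = (18 − 18) − 0 = 0, and there is no ∂_3, so H_2 ≅ 0.

(K is a triangulation of the Klein bottle.)

H_2 ≅ 0.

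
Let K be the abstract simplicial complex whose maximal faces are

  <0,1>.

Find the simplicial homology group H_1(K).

Take the total order 0 < 1 on the vertex set. Then K (dimension 1) consists of the simplices:

  0-simplices (2): [0], [1]
  1-simplices (1): [0,1]

giving chain groups C_0 ≅ Z^2, C_1 ≅ Z^1.

∂_1: C_1 → C_0 sends each edge [p,q] (with p < q) to q − p.
As a 2×1 matrix over Z this has rank 1, with invariant factors (1).

Computing H_k = (kernel of ∂_k) / (image of ∂_{k+1}):

  H_1: rank ker ∂_1 − rank ∂_2 = (1 − 1) − 0 = 0, and there is no ∂_2, so H_1 = 0.

H_1 = 0.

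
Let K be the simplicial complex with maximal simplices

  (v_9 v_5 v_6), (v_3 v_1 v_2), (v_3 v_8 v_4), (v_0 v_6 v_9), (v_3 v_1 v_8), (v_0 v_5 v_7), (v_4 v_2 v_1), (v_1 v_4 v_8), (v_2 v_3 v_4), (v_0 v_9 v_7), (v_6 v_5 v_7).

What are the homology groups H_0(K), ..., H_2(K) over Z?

H_0 ≅ Z^2,  H_1 ≅ Z,  H_2 ≅ Z.

K has 10 vertices, 19 edges, 11 triangles.
rank ∂_0 = 0, rank ∂_1 = 8 ⇒ b_0 = 10 − 0 − 8 = 2; all invariant factors of ∂_1 are 1 so no torsion. So H_0 = Z^2.
rank ∂_1 = 8, rank ∂_2 = 10 ⇒ b_1 = 19 − 8 − 10 = 1; all invariant factors of ∂_2 are 1 so no torsion. So H_1 = Z.
rank ∂_2 = 10, rank ∂_3 = 0 ⇒ b_2 = 11 − 10 − 0 = 1. So H_2 = Z.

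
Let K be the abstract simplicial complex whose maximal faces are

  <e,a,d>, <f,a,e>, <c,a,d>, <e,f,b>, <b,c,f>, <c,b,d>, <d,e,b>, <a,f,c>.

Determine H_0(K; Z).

Fix the vertex order a < b < c < d < e < f and write every simplex with vertices in increasing order. Then dim K = 2 and the simplices of K are:

  0-simplices (6): a, b, c, d, e, f
  1-simplices (12): ac, ad, ae, af, bc, bd, be, bf, cd, cf, de, ef
  2-simplices (8): acd, acf, ade, aef, bcd, bcf, bde, bef

giving chain groups C_0 ≅ Z^6, C_1 ≅ Z^12, C_2 ≅ Z^8.

∂_1: C_1 → C_0 maps an edge to its endpoints' difference, ∂[p,q] = q − p.
As a 6×12 matrix over Z this has rank 5, with invariant factors (1,1,1,1,1).

∂_2: C_2 → C_1 acts by ∂[p,q,r] = [q,r] − [p,r] + [p,q]. For instance
  ∂acd = cd − ad + ac,
  ∂bde = de − be + bd.
The resulting 12×8 matrix has rank 7, and its Smith normal form has invariant factors (1,1,1,1,1,1,1).

From H_k ≅ ker(∂_k) / im(∂_{k+1}) we obtain:

  H_0: rank C_0 − rank ∂_1 = 6 − 5 = 1, and the invariant factors of ∂_1 are all 1, so H_0 ≅ Z.

(K is a triangulation of the 2-sphere S^2.)

H_0 ≅ Z.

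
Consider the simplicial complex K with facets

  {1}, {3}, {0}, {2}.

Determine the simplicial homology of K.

Take the total order 0 < 1 < 2 < 3 on the vertex set. Then K (dimension 0) consists of the simplices:

  0-simplices (4): [0], [1], [2], [3]

giving chain groups C_0 ≅ Z^4.

Reading off H_k = ker ∂_k / im ∂_{k+1}:

  H_0: rank C_0 − rank ∂_1 = 4 − 0 = 4, and there is no ∂_1, so H_0 ≅ Z^4.

H_0 ≅ Z^4.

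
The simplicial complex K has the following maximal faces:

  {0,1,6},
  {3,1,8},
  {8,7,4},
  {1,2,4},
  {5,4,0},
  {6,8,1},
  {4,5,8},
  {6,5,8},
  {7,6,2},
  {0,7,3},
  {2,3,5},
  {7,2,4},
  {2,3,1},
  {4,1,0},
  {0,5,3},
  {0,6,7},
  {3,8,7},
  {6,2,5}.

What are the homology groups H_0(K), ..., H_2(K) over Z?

We work with the vertex ordering 0 < 1 < 2 < 3 < 4 < 5 < 6 < 7 < 8. The simplices of K, each written with vertices in increasing order, are:

  0-simplices (9): [0], [1], [2], [3], [4], [5], [6], [7], [8]
  1-simplices (27): (27 of them)
  2-simplices (18): [0,1,4], [0,1,6], [0,3,5], [0,3,7], [0,4,5], [0,6,7], [1,2,3], [1,2,4], [1,3,8], [1,6,8], [2,3,5], [2,4,7], [2,5,6], [2,6,7], [3,7,8], [4,5,8], [4,7,8], [5,6,8]

giving chain groups C_0 ≅ Z^9, C_1 ≅ Z^27, C_2 ≅ Z^18.

Boundary ∂_1: C_1 → C_0 sends each edge [p,q] (with p < q) to q − p.
The 9×27 boundary matrix has rank 8 and Smith normal form diag(1,1,1,1,1,1,1,1).

The boundary map ∂_2: C_2 → C_1 acts by ∂[p,q,r] = [q,r] − [p,r] + [p,q]. For instance
  ∂[0,3,7] = [3,7] − [0,7] + [0,3],
  ∂[3,7,8] = [7,8] − [3,8] + [3,7].
This gives a 27×18 integer matrix of rank 17; reducing to Smith normal form yields diagonal entries (1,1,1,1,1,1,1,1,1,1,1,1,1,1,1,1,1).

Now H_k = ker ∂_k / im ∂_{k+1}, so:

  H_0: rank C_0 − rank ∂_1 = 9 − 8 = 1, and the invariant factors of ∂_1 are all 1, so H_0 ≅ Z.
  H_1: rank ker ∂_1 − rank ∂_2 = (27 − 8) − 17 = 2, and the invariant factors of ∂_2 are all 1, so H_1 ≅ Z^2.
  H_2: rank ker ∂_2 − rank ∂_3 = (18 − 17) − 0 = 1, and there is no ∂_3, so H_2 ≅ Z.

As a check, the Euler characteristic is 9 − 27 + 18 = 0, which agrees with 1 − 2 + 1 = 0.
(K is a triangulation of the torus T^2.)

H_0 ≅ Z,  H_1 ≅ Z^2,  H_2 ≅ Z.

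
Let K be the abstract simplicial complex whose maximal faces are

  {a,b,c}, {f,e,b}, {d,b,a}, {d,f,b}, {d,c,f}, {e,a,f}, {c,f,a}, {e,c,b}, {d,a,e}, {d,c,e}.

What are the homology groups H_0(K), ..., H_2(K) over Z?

H_0 ≅ Z,  H_1 ≅ Z/2Z,  H_2 = 0.

Fix the vertex order a < b < c < d < e < f and write every simplex with vertices in increasing order. Then dim K = 2 and the simplices of K are:

  0-simplices (6): a, b, c, d, e, f
  1-simplices (15): ab, ac, ad, ae, af, bc, bd, be, bf, cd, ce, cf, de, df, ef
  2-simplices (10): abc, abd, acf, ade, aef, bce, bdf, bef, cde, cdf

giving chain groups C_0 ≅ Z^6, C_1 ≅ Z^15, C_2 ≅ Z^10.

The boundary map ∂_1: C_1 → C_0 maps an edge to its endpoints' difference, ∂[p,q] = q − p. For instance
  ∂ac = c − a.
This gives a 6×15 integer matrix of rank 5; reducing to Smith normal form yields diagonal entries (1,1,1,1,1).

The boundary map ∂_2: C_2 → C_1 acts by ∂[p,q,r] = [q,r] − [p,r] + [p,q]. For instance
  ∂cdf = df − cf + cd,
  ∂cde = de − ce + cd.
This gives a 15×10 integer matrix of rank 10; reducing to Smith normal form yields diagonal entries (1,1,1,1,1,1,1,1,1,2).

From H_k ≅ ker(∂_k) / im(∂_{k+1}) we obtain:

  H_0: rank C_0 − rank ∂_1 = 6 − 5 = 1, and the invariant factors of ∂_1 are all 1, so H_0 ≅ Z.
  H_1: rank ker ∂_1 − rank ∂_2 = (15 − 5) − 10 = 0, and ∂_2 has invariant factor 2 > 1, so H_1 ≅ Z/2Z.
  H_2: rank ker ∂_2 − rank ∂_3 = (10 − 10) − 0 = 0, and there is no ∂_3, so H_2 ≅ 0.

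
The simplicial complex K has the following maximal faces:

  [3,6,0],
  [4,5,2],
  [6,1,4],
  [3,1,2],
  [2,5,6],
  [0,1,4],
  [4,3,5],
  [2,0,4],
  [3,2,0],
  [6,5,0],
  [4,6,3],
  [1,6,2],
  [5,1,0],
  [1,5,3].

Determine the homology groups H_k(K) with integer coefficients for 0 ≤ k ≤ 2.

Order the vertices as 0 < 1 < 2 < 3 < 4 < 5 < 6. Listing each simplex with vertices in this order, K has dimension 2 with simplices:

  0-simplices (7): [0], [1], [2], [3], [4], [5], [6]
  1-simplices (21): [0,1], [0,2], [0,3], [0,4], [0,5], [0,6], [1,2], [1,3], [1,4], [1,5], [1,6], [2,3], [2,4], [2,5], [2,6], [3,4], [3,5], [3,6], [4,5], [4,6], [5,6]
  2-simplices (14): [0,1,4], [0,1,5], [0,2,3], [0,2,4], [0,3,6], [0,5,6], [1,2,3], [1,2,6], [1,3,5], [1,4,6], [2,4,5], [2,5,6], [3,4,5], [3,4,6]

giving chain groups C_0 ≅ Z^7, C_1 ≅ Z^21, C_2 ≅ Z^14.

Boundary ∂_1: C_1 → C_0 sends each edge [p,q] (with p < q) to q − p.
The 7×21 boundary matrix has rank 6 and Smith normal form diag(1,1,1,1,1,1).

Boundary ∂_2: C_2 → C_1 sends each 2-simplex [p,q,r] to [q,r] − [p,r] + [p,q]. For instance
  ∂[0,2,3] = [2,3] − [0,3] + [0,2],
  ∂[0,1,5] = [1,5] − [0,5] + [0,1].
The resulting 21×14 matrix has rank 13, and its Smith normal form has invariant factors (1,1,1,1,1,1,1,1,1,1,1,1,1).

Now H_k = ker ∂_k / im ∂_{k+1}, so:

  H_0: rank C_0 − rank ∂_1 = 7 − 6 = 1, and the invariant factors of ∂_1 are all 1, so H_0 ≅ Z.
  H_1: rank ker ∂_1 − rank ∂_2 = (21 − 6) − 13 = 2, and the invariant factors of ∂_2 are all 1, so H_1 ≅ Z^2.
  H_2: rank ker ∂_2 − rank ∂_3 = (14 − 13) − 0 = 1, and there is no ∂_3, so H_2 ≅ Z.

H_0 ≅ Z,  H_1 ≅ Z^2,  H_2 ≅ Z.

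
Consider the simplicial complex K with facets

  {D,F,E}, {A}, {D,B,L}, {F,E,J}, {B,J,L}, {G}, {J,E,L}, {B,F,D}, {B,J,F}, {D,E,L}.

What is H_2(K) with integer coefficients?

Fix the vertex order A < B < D < E < F < G < J < L and write every simplex with vertices in increasing order. Then dim K = 2 and the simplices of K are:

  0-simplices (8): A, B, D, E, F, G, J, L
  1-simplices (12): BD, BF, BJ, BL, DE, DF, DL, EF, EJ, EL, FJ, JL
  2-simplices (8): BDF, BDL, BFJ, BJL, DEF, DEL, EFJ, EJL

so the chain groups are C_0 ≅ Z^8, C_1 ≅ Z^12, C_2 ≅ Z^8.

∂_1: C_1 → C_0 is given by ∂[p,q] = [q] − [p].
The resulting 8×12 matrix has rank 5, and its Smith normal form has invariant factors (1,1,1,1,1).

Boundary ∂_2: C_2 → C_1 acts by ∂[p,q,r] = [q,r] − [p,r] + [p,q]. For instance
  ∂BJL = JL − BL + BJ,
  ∂BDF = DF − BF + BD.
The 12×8 boundary matrix has rank 7 and Smith normal form diag(1,1,1,1,1,1,1).

Reading off H_k = ker ∂_k / im ∂_{k+1}:

  H_2: rank ker ∂_2 − rank ∂_3 = (8 − 7) − 0 = 1, and there is no ∂_3, so H_2 ≅ Z.

H_2 ≅ Z.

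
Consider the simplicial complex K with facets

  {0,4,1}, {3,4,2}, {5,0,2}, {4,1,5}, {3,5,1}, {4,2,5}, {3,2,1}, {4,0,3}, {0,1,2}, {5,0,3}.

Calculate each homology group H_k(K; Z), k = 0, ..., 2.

Take the total order 0 < 1 < 2 < 3 < 4 < 5 on the vertex set. Then K (dimension 2) consists of the simplices:

  0-simplices (6): [0], [1], [2], [3], [4], [5]
  1-simplices (15): [0,1], [0,2], [0,3], [0,4], [0,5], [1,2], [1,3], [1,4], [1,5], [2,3], [2,4], [2,5], [3,4], [3,5], [4,5]
  2-simplices (10): [0,1,2], [0,1,4], [0,2,5], [0,3,4], [0,3,5], [1,2,3], [1,3,5], [1,4,5], [2,3,4], [2,4,5]

Hence C_0 ≅ Z^6, C_1 ≅ Z^15, C_2 ≅ Z^10.

Boundary ∂_1: C_1 → C_0 sends each edge [p,q] (with p < q) to q − p. For instance
  ∂[0,3] = [3] − [0].
The resulting 6×15 matrix has rank 5, and its Smith normal form has invariant factors (1,1,1,1,1).

∂_2: C_2 → C_1 acts by ∂[p,q,r] = [q,r] − [p,r] + [p,q]. For instance
  ∂[0,3,5] = [3,5] − [0,5] + [0,3],
  ∂[0,3,4] = [3,4] − [0,4] + [0,3].
As a 15×10 matrix over Z this has rank 10, with invariant factors (1,1,1,1,1,1,1,1,1,2).

Now H_k = ker ∂_k / im ∂_{k+1}, so:

  H_0: rank C_0 − rank ∂_1 = 6 − 5 = 1, and the invariant factors of ∂_1 are all 1, so H_0 = Z.
  H_1: rank ker ∂_1 − rank ∂_2 = (15 − 5) − 10 = 0, and ∂_2 has invariant factor 2 > 1, so H_1 = Z/2.
  H_2: rank ker ∂_2 − rank ∂_3 = (10 − 10) − 0 = 0, and there is no ∂_3, so H_2 = 0.

(K is a triangulation of the real projective plane RP^2.)

H_0 ≅ Z,  H_1 ≅ Z/2,  H_2 = 0.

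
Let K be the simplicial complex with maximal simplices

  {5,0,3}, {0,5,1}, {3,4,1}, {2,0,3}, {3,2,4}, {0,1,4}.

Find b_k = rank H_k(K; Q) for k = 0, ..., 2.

b_0 = 1, b_1 = 1, b_2 = 0.

Order the vertices as 0 < 1 < 2 < 3 < 4 < 5. Listing each simplex with vertices in this order, K has dimension 2 with simplices:

  0-simplices (6): [0], [1], [2], [3], [4], [5]
  1-simplices (12): [0,1], [0,2], [0,3], [0,4], [0,5], [1,3], [1,4], [1,5], [2,3], [2,4], [3,4], [3,5]
  2-simplices (6): [0,1,4], [0,1,5], [0,2,3], [0,3,5], [1,3,4], [2,3,4]

Hence C_0 ≅ Z^6, C_1 ≅ Z^12, C_2 ≅ Z^6.

Boundary ∂_1: C_1 → C_0 maps an edge to its endpoints' difference, ∂[p,q] = q − p. For instance
  ∂[2,3] = [3] − [2].
This gives a 6×12 integer matrix of rank 5; reducing to Smith normal form yields diagonal entries (1,1,1,1,1).

The boundary map ∂_2: C_2 → C_1 maps a triangle to the signed sum of its edges. For instance
  ∂[0,1,4] = [1,4] − [0,4] + [0,1],
  ∂[0,3,5] = [3,5] − [0,5] + [0,3].
The resulting 12×6 matrix has rank 6, and its Smith normal form has invariant factors (1,1,1,1,1,1).

Computing H_k = (kernel of ∂_k) / (image of ∂_{k+1}):

  H_0: rank C_0 − rank ∂_1 = 6 − 5 = 1, and the invariant factors of ∂_1 are all 1, so H_0 ≅ Z.
  H_1: rank ker ∂_1 − rank ∂_2 = (12 − 5) − 6 = 1, and the invariant factors of ∂_2 are all 1, so H_1 ≅ Z.
  H_2: rank ker ∂_2 − rank ∂_3 = (6 − 6) − 0 = 0, and there is no ∂_3, so H_2 ≅ 0.

As a check, the Euler characteristic is 6 − 12 + 6 = 0, which agrees with 1 − 1 + 0 = 0.
(K is a triangulation of the cylinder S^1 x I.)

Hence the Betti numbers are b_0 = 1, b_1 = 1, b_2 = 0.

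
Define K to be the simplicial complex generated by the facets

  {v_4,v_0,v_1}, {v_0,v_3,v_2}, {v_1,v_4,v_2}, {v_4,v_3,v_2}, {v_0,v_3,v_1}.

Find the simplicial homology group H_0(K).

Fix the vertex order v_0 < v_1 < v_2 < v_3 < v_4 and write every simplex with vertices in increasing order. Then dim K = 2 and the simplices of K are:

  0-simplices (5): [v_0], [v_1], [v_2], [v_3], [v_4]
  1-simplices (10): [v_0,v_1], [v_0,v_2], [v_0,v_3], [v_0,v_4], [v_1,v_2], [v_1,v_3], [v_1,v_4], [v_2,v_3], [v_2,v_4], [v_3,v_4]
  2-simplices (5): [v_0,v_1,v_3], [v_0,v_1,v_4], [v_0,v_2,v_3], [v_1,v_2,v_4], [v_2,v_3,v_4]

so the chain groups are C_0 ≅ Z^5, C_1 ≅ Z^10, C_2 ≅ Z^5.

Boundary ∂_1: C_1 → C_0 maps an edge to its endpoints' difference, ∂[p,q] = q − p. For instance
  ∂[v_0,v_1] = [v_1] − [v_0].
This gives a 5×10 integer matrix of rank 4; reducing to Smith normal form yields diagonal entries (1,1,1,1).

∂_2: C_2 → C_1 sends each 2-simplex [p,q,r] to [q,r] − [p,r] + [p,q]. For instance
  ∂[v_0,v_2,v_3] = [v_2,v_3] − [v_0,v_3] + [v_0,v_2],
  ∂[v_0,v_1,v_3] = [v_1,v_3] − [v_0,v_3] + [v_0,v_1].
As a 10×5 matrix over Z this has rank 5, with invariant factors (1,1,1,1,1).

Reading off H_k = ker ∂_k / im ∂_{k+1}:

  H_0: rank C_0 − rank ∂_1 = 5 − 4 = 1, and the invariant factors of ∂_1 are all 1, so H_0 = Z.

H_0 ≅ Z.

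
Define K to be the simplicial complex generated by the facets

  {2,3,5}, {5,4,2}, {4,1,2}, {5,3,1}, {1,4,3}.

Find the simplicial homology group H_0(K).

We work with the vertex ordering 1 < 2 < 3 < 4 < 5. The simplices of K, each written with vertices in increasing order, are:

  0-simplices (5): [1], [2], [3], [4], [5]
  1-simplices (10): [1,2], [1,3], [1,4], [1,5], [2,3], [2,4], [2,5], [3,4], [3,5], [4,5]
  2-simplices (5): [1,2,4], [1,3,4], [1,3,5], [2,3,5], [2,4,5]

so the chain groups are C_0 ≅ Z^5, C_1 ≅ Z^10, C_2 ≅ Z^5.

∂_1: C_1 → C_0 sends each edge [p,q] (with p < q) to q − p. For instance
  ∂[3,5] = [5] − [3].
As a 5×10 matrix over Z this has rank 4, with invariant factors (1,1,1,1).

The boundary map ∂_2: C_2 → C_1 sends each 2-simplex [p,q,r] to [q,r] − [p,r] + [p,q]. For instance
  ∂[1,3,5] = [3,5] − [1,5] + [1,3],
  ∂[2,3,5] = [3,5] − [2,5] + [2,3].
As a 10×5 matrix over Z this has rank 5, with invariant factors (1,1,1,1,1).

Reading off H_k = ker ∂_k / im ∂_{k+1}:

  H_0: rank C_0 − rank ∂_1 = 5 − 4 = 1, and the invariant factors of ∂_1 are all 1, so H_0 ≅ Z.

H_0 = Z.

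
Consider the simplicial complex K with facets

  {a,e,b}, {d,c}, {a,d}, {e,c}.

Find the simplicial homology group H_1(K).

H_1 ≅ Z.

We work with the vertex ordering a < b < c < d < e. The simplices of K, each written with vertices in increasing order, are:

  0-simplices (5): a, b, c, d, e
  1-simplices (6): ab, ad, ae, be, cd, ce
  2-simplices (1): abe

giving chain groups C_0 ≅ Z^5, C_1 ≅ Z^6, C_2 ≅ Z^1.

Boundary ∂_1: C_1 → C_0 is given by ∂[p,q] = [q] − [p].
This gives a 5×6 integer matrix of rank 4; reducing to Smith normal form yields diagonal entries (1,1,1,1).

∂_2: C_2 → C_1 sends each 2-simplex [p,q,r] to [q,r] − [p,r] + [p,q]. For instance
  ∂abe = be − ae + ab.
The resulting 6×1 matrix has rank 1, and its Smith normal form has invariant factors (1).

Reading off H_k = ker ∂_k / im ∂_{k+1}:

  H_1: rank ker ∂_1 − rank ∂_2 = (6 − 4) − 1 = 1, and the invariant factors of ∂_2 are all 1, so H_1 = Z.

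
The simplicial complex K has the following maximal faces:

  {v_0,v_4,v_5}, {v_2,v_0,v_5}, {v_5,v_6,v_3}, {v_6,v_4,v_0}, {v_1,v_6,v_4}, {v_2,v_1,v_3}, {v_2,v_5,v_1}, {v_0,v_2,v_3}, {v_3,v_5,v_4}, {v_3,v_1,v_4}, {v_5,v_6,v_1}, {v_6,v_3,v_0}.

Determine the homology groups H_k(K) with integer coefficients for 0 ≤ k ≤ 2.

H_0 ≅ Z,  H_1 ≅ Z/2Z,  H_2 = 0.

Order the vertices as v_0 < v_1 < v_2 < v_3 < v_4 < v_5 < v_6. Listing each simplex with vertices in this order, K has dimension 2 with simplices:

  0-simplices (7): [v_0], [v_1], [v_2], [v_3], [v_4], [v_5], [v_6]
  1-simplices (18): (18 of them)
  2-simplices (12): (12 of them)

so the chain groups are C_0 ≅ Z^7, C_1 ≅ Z^18, C_2 ≅ Z^12.

∂_1: C_1 → C_0 maps an edge to its endpoints' difference, ∂[p,q] = q − p.
The 7×18 boundary matrix has rank 6 and Smith normal form diag(1,1,1,1,1,1).

Boundary ∂_2: C_2 → C_1 sends each 2-simplex [p,q,r] to [q,r] − [p,r] + [p,q]. For instance
  ∂[v_0,v_4,v_6] = [v_4,v_6] − [v_0,v_6] + [v_0,v_4],
  ∂[v_3,v_5,v_6] = [v_5,v_6] − [v_3,v_6] + [v_3,v_5].
This gives a 18×12 integer matrix of rank 12; reducing to Smith normal form yields diagonal entries (1,1,1,1,1,1,1,1,1,1,1,2).

Now H_k = ker ∂_k / im ∂_{k+1}, so:

  H_0: rank C_0 − rank ∂_1 = 7 − 6 = 1, and the invariant factors of ∂_1 are all 1, so H_0 ≅ Z.
  H_1: rank ker ∂_1 − rank ∂_2 = (18 − 6) − 12 = 0, and ∂_2 has invariant factor 2 > 1, so H_1 ≅ Z/2Z.
  H_2: rank ker ∂_2 − rank ∂_3 = (12 − 12) − 0 = 0, and there is no ∂_3, so H_2 ≅ 0.

As a check, the Euler characteristic is 7 − 18 + 12 = 1, which agrees with 1 − 0 + 0 = 1.
(K is a triangulation of the real projective plane RP^2.)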